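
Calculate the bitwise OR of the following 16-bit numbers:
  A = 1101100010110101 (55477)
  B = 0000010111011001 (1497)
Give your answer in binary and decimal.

Apply | to each column (1 where either bit is 1):
  1101100010110101
| 0000010111011001
------------------
  1101110111111101

Answer: 1101110111111101 (56829)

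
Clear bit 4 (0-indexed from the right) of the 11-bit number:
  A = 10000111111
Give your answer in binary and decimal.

Mask = ~(1 << 4) = 11111101111
Bit 4 of A is 1, so AND-ing with the mask clears it to 0.
  10000111111
& 11111101111
-------------
  10000101111

Answer: 10000101111 (1071)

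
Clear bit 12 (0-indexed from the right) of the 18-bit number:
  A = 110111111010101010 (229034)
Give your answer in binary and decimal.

Mask = ~(1 << 12) = 111110111111111111
Bit 12 of A is 1, so AND-ing with the mask clears it to 0.
  110111111010101010
& 111110111111111111
--------------------
  110110111010101010

Answer: 110110111010101010 (224938)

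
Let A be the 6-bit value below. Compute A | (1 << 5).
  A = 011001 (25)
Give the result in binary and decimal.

Mask = 1 << 5 = 100000
Bit 5 of A is 0, so OR-ing with the mask flips it to 1.
  011001
| 100000
--------
  111001

Answer: 111001 (57)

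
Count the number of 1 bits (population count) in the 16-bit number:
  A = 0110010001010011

0110010001010011
1-bits at positions (from bit 0 = LSB): 0, 1, 4, 6, 10, 13, 14
Count = 7

Answer: 7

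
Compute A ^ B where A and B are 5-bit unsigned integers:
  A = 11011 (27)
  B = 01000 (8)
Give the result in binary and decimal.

Apply ^ to each column (1 where bits differ):
  11011
^ 01000
-------
  10011

Answer: 10011 (19)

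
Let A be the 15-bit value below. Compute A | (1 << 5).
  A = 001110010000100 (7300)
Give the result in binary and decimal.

Mask = 1 << 5 = 000000000100000
Bit 5 of A is 0, so OR-ing with the mask flips it to 1.
  001110010000100
| 000000000100000
-----------------
  001110010100100

Answer: 001110010100100 (7332)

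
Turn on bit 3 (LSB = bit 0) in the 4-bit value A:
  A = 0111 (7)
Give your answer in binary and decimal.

Mask = 1 << 3 = 1000
Bit 3 of A is 0, so OR-ing with the mask flips it to 1.
  0111
| 1000
------
  1111

Answer: 1111 (15)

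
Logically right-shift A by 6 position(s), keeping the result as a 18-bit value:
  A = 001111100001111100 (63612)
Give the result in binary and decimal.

Logical shift right by 6: drop the bottom 6 bit(s), prepend 6 zero(s) on the left.
  001111100001111100  ->  keep [001111100001], discard [111100], prepend 000000
= 000000001111100001

Answer: 000000001111100001 (993)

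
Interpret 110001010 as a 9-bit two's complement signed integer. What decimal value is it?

MSB is 1, so the value is negative. Find the magnitude:
1. Invert bits:  001110101
2. Add 1:        001110110  = 118
3. Apply sign:   -118

Answer: -118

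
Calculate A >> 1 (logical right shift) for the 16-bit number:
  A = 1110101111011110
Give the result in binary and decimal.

Logical shift right by 1: drop the bottom 1 bit(s), prepend 1 zero(s) on the left.
  1110101111011110  ->  keep [111010111101111], discard [0], prepend 0
= 0111010111101111

Answer: 0111010111101111 (30191)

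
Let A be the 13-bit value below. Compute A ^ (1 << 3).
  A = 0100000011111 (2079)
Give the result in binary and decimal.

Mask = 1 << 3 = 0000000001000
Bit 3 of A is 1; XOR with the mask flips it to 0.
  0100000011111
^ 0000000001000
---------------
  0100000010111

Answer: 0100000010111 (2071)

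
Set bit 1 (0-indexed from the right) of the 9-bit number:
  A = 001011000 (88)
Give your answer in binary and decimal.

Mask = 1 << 1 = 000000010
Bit 1 of A is 0, so OR-ing with the mask flips it to 1.
  001011000
| 000000010
-----------
  001011010

Answer: 001011010 (90)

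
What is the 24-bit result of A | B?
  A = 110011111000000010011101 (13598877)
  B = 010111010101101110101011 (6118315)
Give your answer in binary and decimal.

Apply | to each column (1 where either bit is 1):
  110011111000000010011101
| 010111010101101110101011
--------------------------
  110111111101101110111111

Answer: 110111111101101110111111 (14670783)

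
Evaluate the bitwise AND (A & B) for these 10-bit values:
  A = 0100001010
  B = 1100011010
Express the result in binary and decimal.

Apply & to each column (1 only where both bits are 1):
  0100001010
& 1100011010
------------
  0100001010

Answer: 0100001010 (266)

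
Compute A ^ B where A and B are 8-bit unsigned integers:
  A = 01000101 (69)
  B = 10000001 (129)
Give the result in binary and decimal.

Apply ^ to each column (1 where bits differ):
  01000101
^ 10000001
----------
  11000100

Answer: 11000100 (196)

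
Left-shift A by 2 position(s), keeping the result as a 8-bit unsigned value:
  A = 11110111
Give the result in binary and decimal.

Shift left by 2: drop the top 2 bit(s), append 2 zero(s) on the right.
  11110111  ->  discard [11], keep [110111], append 00
= 11011100

Answer: 11011100 (220)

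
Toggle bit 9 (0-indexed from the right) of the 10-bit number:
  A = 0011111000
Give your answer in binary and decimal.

Mask = 1 << 9 = 1000000000
Bit 9 of A is 0; XOR with the mask flips it to 1.
  0011111000
^ 1000000000
------------
  1011111000

Answer: 1011111000 (760)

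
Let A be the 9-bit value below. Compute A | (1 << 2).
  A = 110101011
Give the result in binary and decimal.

Mask = 1 << 2 = 000000100
Bit 2 of A is 0, so OR-ing with the mask flips it to 1.
  110101011
| 000000100
-----------
  110101111

Answer: 110101111 (431)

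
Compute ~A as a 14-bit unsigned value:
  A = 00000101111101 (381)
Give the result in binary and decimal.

Flip each bit (0->1, 1->0):
  00000101111101
  11111010000010

Answer: 11111010000010 (16002)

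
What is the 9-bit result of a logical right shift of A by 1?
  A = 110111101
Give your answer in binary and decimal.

Logical shift right by 1: drop the bottom 1 bit(s), prepend 1 zero(s) on the left.
  110111101  ->  keep [11011110], discard [1], prepend 0
= 011011110

Answer: 011011110 (222)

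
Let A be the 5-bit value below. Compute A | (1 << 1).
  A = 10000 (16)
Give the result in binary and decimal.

Mask = 1 << 1 = 00010
Bit 1 of A is 0, so OR-ing with the mask flips it to 1.
  10000
| 00010
-------
  10010

Answer: 10010 (18)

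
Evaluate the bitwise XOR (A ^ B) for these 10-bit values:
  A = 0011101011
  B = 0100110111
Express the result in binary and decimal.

Apply ^ to each column (1 where bits differ):
  0011101011
^ 0100110111
------------
  0111011100

Answer: 0111011100 (476)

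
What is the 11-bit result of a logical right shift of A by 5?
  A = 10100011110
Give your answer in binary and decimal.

Logical shift right by 5: drop the bottom 5 bit(s), prepend 5 zero(s) on the left.
  10100011110  ->  keep [101000], discard [11110], prepend 00000
= 00000101000

Answer: 00000101000 (40)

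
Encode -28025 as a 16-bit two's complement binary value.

1. Binary of +28025:  0110110101111001
2. Invert bits:     1001001010000110
3. Add 1:           1001001010000111

Answer: 1001001010000111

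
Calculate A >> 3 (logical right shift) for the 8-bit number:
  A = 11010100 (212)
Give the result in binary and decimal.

Logical shift right by 3: drop the bottom 3 bit(s), prepend 3 zero(s) on the left.
  11010100  ->  keep [11010], discard [100], prepend 000
= 00011010

Answer: 00011010 (26)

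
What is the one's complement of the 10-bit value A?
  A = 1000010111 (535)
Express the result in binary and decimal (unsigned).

Flip each bit (0->1, 1->0):
  1000010111
  0111101000

Answer: 0111101000 (488)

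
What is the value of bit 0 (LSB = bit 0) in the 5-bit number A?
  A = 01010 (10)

Bit 0 is the 1st from the right.
  01010
      ^
That bit is 0.

Answer: 0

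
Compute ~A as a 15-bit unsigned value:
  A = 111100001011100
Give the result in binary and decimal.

Flip each bit (0->1, 1->0):
  111100001011100
  000011110100011

Answer: 000011110100011 (1955)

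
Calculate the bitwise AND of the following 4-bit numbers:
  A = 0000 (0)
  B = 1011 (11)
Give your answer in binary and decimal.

Apply & to each column (1 only where both bits are 1):
  0000
& 1011
------
  0000

Answer: 0000 (0)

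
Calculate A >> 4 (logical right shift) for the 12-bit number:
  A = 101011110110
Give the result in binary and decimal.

Logical shift right by 4: drop the bottom 4 bit(s), prepend 4 zero(s) on the left.
  101011110110  ->  keep [10101111], discard [0110], prepend 0000
= 000010101111

Answer: 000010101111 (175)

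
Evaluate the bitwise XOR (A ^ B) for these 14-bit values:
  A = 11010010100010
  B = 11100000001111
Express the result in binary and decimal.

Apply ^ to each column (1 where bits differ):
  11010010100010
^ 11100000001111
----------------
  00110010101101

Answer: 00110010101101 (3245)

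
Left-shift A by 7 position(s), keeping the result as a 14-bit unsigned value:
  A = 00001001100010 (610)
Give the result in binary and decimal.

Shift left by 7: drop the top 7 bit(s), append 7 zero(s) on the right.
  00001001100010  ->  discard [0000100], keep [1100010], append 0000000
= 11000100000000

Answer: 11000100000000 (12544)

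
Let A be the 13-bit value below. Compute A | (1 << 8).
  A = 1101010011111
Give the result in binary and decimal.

Mask = 1 << 8 = 0000100000000
Bit 8 of A is 0, so OR-ing with the mask flips it to 1.
  1101010011111
| 0000100000000
---------------
  1101110011111

Answer: 1101110011111 (7071)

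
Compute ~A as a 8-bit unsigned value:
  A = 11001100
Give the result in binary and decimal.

Flip each bit (0->1, 1->0):
  11001100
  00110011

Answer: 00110011 (51)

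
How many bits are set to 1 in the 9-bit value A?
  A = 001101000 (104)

001101000
1-bits at positions (from bit 0 = LSB): 3, 5, 6
Count = 3

Answer: 3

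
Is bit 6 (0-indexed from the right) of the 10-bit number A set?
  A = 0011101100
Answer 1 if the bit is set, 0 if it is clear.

Bit 6 is the 7th from the right.
  0011101100
     ^
That bit is 1.

Answer: 1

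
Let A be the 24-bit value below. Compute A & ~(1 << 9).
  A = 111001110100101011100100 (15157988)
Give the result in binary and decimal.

Mask = ~(1 << 9) = 111111111111110111111111
Bit 9 of A is 1, so AND-ing with the mask clears it to 0.
  111001110100101011100100
& 111111111111110111111111
--------------------------
  111001110100100011100100

Answer: 111001110100100011100100 (15157476)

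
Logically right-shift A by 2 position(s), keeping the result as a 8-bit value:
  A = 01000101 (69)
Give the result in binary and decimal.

Logical shift right by 2: drop the bottom 2 bit(s), prepend 2 zero(s) on the left.
  01000101  ->  keep [010001], discard [01], prepend 00
= 00010001

Answer: 00010001 (17)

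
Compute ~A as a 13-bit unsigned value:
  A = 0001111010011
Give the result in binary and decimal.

Flip each bit (0->1, 1->0):
  0001111010011
  1110000101100

Answer: 1110000101100 (7212)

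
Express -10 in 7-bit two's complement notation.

1. Binary of +10:  0001010
2. Invert bits:     1110101
3. Add 1:           1110110

Answer: 1110110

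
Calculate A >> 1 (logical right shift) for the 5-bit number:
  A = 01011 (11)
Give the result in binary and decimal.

Logical shift right by 1: drop the bottom 1 bit(s), prepend 1 zero(s) on the left.
  01011  ->  keep [0101], discard [1], prepend 0
= 00101

Answer: 00101 (5)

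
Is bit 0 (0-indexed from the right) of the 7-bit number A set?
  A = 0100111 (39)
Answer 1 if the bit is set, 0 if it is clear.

Bit 0 is the 1st from the right.
  0100111
        ^
That bit is 1.

Answer: 1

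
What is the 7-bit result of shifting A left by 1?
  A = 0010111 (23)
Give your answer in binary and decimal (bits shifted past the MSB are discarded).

Shift left by 1: drop the top 1 bit(s), append 1 zero(s) on the right.
  0010111  ->  discard [0], keep [010111], append 0
= 0101110

Answer: 0101110 (46)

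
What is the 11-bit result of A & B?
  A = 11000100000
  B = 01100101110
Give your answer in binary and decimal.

Apply & to each column (1 only where both bits are 1):
  11000100000
& 01100101110
-------------
  01000100000

Answer: 01000100000 (544)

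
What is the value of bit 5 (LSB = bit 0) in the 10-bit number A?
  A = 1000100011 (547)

Bit 5 is the 6th from the right.
  1000100011
      ^
That bit is 1.

Answer: 1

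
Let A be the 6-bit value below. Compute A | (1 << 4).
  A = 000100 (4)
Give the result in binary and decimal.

Mask = 1 << 4 = 010000
Bit 4 of A is 0, so OR-ing with the mask flips it to 1.
  000100
| 010000
--------
  010100

Answer: 010100 (20)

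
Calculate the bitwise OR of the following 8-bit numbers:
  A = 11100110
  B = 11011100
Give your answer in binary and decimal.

Apply | to each column (1 where either bit is 1):
  11100110
| 11011100
----------
  11111110

Answer: 11111110 (254)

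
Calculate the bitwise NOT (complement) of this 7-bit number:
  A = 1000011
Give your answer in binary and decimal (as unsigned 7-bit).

Flip each bit (0->1, 1->0):
  1000011
  0111100

Answer: 0111100 (60)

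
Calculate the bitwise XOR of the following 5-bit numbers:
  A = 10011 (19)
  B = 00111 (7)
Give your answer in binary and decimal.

Apply ^ to each column (1 where bits differ):
  10011
^ 00111
-------
  10100

Answer: 10100 (20)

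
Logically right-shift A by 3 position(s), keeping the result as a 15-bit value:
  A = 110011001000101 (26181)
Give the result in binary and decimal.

Logical shift right by 3: drop the bottom 3 bit(s), prepend 3 zero(s) on the left.
  110011001000101  ->  keep [110011001000], discard [101], prepend 000
= 000110011001000

Answer: 000110011001000 (3272)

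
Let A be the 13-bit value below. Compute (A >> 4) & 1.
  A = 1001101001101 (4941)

Bit 4 is the 5th from the right.
  1001101001101
          ^
That bit is 0.

Answer: 0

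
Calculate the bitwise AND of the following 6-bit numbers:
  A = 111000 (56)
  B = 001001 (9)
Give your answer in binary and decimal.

Apply & to each column (1 only where both bits are 1):
  111000
& 001001
--------
  001000

Answer: 001000 (8)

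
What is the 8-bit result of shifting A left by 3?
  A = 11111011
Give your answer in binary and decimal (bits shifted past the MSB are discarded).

Shift left by 3: drop the top 3 bit(s), append 3 zero(s) on the right.
  11111011  ->  discard [111], keep [11011], append 000
= 11011000

Answer: 11011000 (216)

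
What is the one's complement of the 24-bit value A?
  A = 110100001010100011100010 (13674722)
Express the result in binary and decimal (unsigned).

Flip each bit (0->1, 1->0):
  110100001010100011100010
  001011110101011100011101

Answer: 001011110101011100011101 (3102493)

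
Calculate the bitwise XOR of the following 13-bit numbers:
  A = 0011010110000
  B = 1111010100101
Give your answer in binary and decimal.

Apply ^ to each column (1 where bits differ):
  0011010110000
^ 1111010100101
---------------
  1100000010101

Answer: 1100000010101 (6165)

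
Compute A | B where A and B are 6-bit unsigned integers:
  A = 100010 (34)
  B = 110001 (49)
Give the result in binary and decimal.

Apply | to each column (1 where either bit is 1):
  100010
| 110001
--------
  110011

Answer: 110011 (51)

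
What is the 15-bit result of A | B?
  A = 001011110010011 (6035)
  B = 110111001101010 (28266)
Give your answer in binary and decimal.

Apply | to each column (1 where either bit is 1):
  001011110010011
| 110111001101010
-----------------
  111111111111011

Answer: 111111111111011 (32763)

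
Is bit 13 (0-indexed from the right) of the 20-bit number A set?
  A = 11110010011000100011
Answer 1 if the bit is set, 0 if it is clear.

Bit 13 is the 14th from the right.
  11110010011000100011
        ^
That bit is 1.

Answer: 1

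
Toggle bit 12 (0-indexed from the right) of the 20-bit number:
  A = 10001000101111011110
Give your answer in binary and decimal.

Mask = 1 << 12 = 00000001000000000000
Bit 12 of A is 0; XOR with the mask flips it to 1.
  10001000101111011110
^ 00000001000000000000
----------------------
  10001001101111011110

Answer: 10001001101111011110 (564190)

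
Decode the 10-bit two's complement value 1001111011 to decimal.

MSB is 1, so the value is negative. Find the magnitude:
1. Invert bits:  0110000100
2. Add 1:        0110000101  = 389
3. Apply sign:   -389

Answer: -389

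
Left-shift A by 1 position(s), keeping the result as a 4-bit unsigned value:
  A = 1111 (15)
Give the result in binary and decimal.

Shift left by 1: drop the top 1 bit(s), append 1 zero(s) on the right.
  1111  ->  discard [1], keep [111], append 0
= 1110

Answer: 1110 (14)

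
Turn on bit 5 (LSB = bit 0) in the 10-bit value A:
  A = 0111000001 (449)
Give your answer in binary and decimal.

Mask = 1 << 5 = 0000100000
Bit 5 of A is 0, so OR-ing with the mask flips it to 1.
  0111000001
| 0000100000
------------
  0111100001

Answer: 0111100001 (481)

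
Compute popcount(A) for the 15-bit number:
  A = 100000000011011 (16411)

100000000011011
1-bits at positions (from bit 0 = LSB): 0, 1, 3, 4, 14
Count = 5

Answer: 5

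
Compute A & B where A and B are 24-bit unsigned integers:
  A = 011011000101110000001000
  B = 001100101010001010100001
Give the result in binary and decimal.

Apply & to each column (1 only where both bits are 1):
  011011000101110000001000
& 001100101010001010100001
--------------------------
  001000000000000000000000

Answer: 001000000000000000000000 (2097152)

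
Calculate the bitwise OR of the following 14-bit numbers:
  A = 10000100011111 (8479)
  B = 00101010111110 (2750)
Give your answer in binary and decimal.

Apply | to each column (1 where either bit is 1):
  10000100011111
| 00101010111110
----------------
  10101110111111

Answer: 10101110111111 (11199)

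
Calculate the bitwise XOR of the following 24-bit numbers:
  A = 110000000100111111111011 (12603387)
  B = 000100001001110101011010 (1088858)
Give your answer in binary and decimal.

Apply ^ to each column (1 where bits differ):
  110000000100111111111011
^ 000100001001110101011010
--------------------------
  110100001101001010100001

Answer: 110100001101001010100001 (13685409)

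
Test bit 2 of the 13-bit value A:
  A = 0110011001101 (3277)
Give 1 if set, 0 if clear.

Bit 2 is the 3rd from the right.
  0110011001101
            ^
That bit is 1.

Answer: 1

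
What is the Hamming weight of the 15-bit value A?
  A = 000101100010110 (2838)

000101100010110
1-bits at positions (from bit 0 = LSB): 1, 2, 4, 8, 9, 11
Count = 6

Answer: 6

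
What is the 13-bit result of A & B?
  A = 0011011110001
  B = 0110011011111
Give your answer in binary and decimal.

Apply & to each column (1 only where both bits are 1):
  0011011110001
& 0110011011111
---------------
  0010011010001

Answer: 0010011010001 (1233)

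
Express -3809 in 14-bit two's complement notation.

1. Binary of +3809:  00111011100001
2. Invert bits:     11000100011110
3. Add 1:           11000100011111

Answer: 11000100011111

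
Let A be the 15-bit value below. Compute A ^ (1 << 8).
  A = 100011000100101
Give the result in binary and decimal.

Mask = 1 << 8 = 000000100000000
Bit 8 of A is 0; XOR with the mask flips it to 1.
  100011000100101
^ 000000100000000
-----------------
  100011100100101

Answer: 100011100100101 (18213)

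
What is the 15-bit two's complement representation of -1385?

1. Binary of +1385:  000010101101001
2. Invert bits:     111101010010110
3. Add 1:           111101010010111

Answer: 111101010010111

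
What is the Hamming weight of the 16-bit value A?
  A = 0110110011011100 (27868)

0110110011011100
1-bits at positions (from bit 0 = LSB): 2, 3, 4, 6, 7, 10, 11, 13, 14
Count = 9

Answer: 9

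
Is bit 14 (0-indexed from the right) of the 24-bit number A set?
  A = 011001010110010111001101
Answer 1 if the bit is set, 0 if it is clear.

Bit 14 is the 15th from the right.
  011001010110010111001101
           ^
That bit is 1.

Answer: 1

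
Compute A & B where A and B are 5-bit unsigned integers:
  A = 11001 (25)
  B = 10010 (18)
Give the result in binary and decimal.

Apply & to each column (1 only where both bits are 1):
  11001
& 10010
-------
  10000

Answer: 10000 (16)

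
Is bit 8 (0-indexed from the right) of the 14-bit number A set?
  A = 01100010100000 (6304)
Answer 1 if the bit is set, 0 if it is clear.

Bit 8 is the 9th from the right.
  01100010100000
       ^
That bit is 0.

Answer: 0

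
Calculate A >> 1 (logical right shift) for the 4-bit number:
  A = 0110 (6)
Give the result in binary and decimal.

Logical shift right by 1: drop the bottom 1 bit(s), prepend 1 zero(s) on the left.
  0110  ->  keep [011], discard [0], prepend 0
= 0011

Answer: 0011 (3)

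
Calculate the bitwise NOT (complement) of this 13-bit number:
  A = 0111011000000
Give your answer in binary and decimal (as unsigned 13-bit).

Flip each bit (0->1, 1->0):
  0111011000000
  1000100111111

Answer: 1000100111111 (4415)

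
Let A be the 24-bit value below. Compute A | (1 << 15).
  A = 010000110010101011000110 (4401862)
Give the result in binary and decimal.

Mask = 1 << 15 = 000000001000000000000000
Bit 15 of A is 0, so OR-ing with the mask flips it to 1.
  010000110010101011000110
| 000000001000000000000000
--------------------------
  010000111010101011000110

Answer: 010000111010101011000110 (4434630)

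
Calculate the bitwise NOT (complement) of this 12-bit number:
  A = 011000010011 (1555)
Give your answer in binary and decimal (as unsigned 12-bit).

Flip each bit (0->1, 1->0):
  011000010011
  100111101100

Answer: 100111101100 (2540)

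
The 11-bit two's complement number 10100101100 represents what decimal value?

MSB is 1, so the value is negative. Find the magnitude:
1. Invert bits:  01011010011
2. Add 1:        01011010100  = 724
3. Apply sign:   -724

Answer: -724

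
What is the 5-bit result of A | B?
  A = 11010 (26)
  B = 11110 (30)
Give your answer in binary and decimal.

Apply | to each column (1 where either bit is 1):
  11010
| 11110
-------
  11110

Answer: 11110 (30)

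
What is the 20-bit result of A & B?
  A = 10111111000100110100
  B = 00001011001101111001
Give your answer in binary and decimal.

Apply & to each column (1 only where both bits are 1):
  10111111000100110100
& 00001011001101111001
----------------------
  00001011000100110000

Answer: 00001011000100110000 (45360)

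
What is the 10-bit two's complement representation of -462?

1. Binary of +462:  0111001110
2. Invert bits:     1000110001
3. Add 1:           1000110010

Answer: 1000110010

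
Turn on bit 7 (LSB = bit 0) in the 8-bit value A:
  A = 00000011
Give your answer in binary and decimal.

Mask = 1 << 7 = 10000000
Bit 7 of A is 0, so OR-ing with the mask flips it to 1.
  00000011
| 10000000
----------
  10000011

Answer: 10000011 (131)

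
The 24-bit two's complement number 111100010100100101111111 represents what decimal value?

MSB is 1, so the value is negative. Find the magnitude:
1. Invert bits:  000011101011011010000000
2. Add 1:        000011101011011010000001  = 964225
3. Apply sign:   -964225

Answer: -964225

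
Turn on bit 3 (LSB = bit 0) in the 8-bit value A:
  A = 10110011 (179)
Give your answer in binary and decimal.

Mask = 1 << 3 = 00001000
Bit 3 of A is 0, so OR-ing with the mask flips it to 1.
  10110011
| 00001000
----------
  10111011

Answer: 10111011 (187)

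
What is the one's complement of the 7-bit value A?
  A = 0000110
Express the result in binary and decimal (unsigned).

Flip each bit (0->1, 1->0):
  0000110
  1111001

Answer: 1111001 (121)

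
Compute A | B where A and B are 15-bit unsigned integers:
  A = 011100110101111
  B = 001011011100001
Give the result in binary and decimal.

Apply | to each column (1 where either bit is 1):
  011100110101111
| 001011011100001
-----------------
  011111111101111

Answer: 011111111101111 (16367)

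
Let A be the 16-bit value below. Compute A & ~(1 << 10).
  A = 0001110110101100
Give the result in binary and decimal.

Mask = ~(1 << 10) = 1111101111111111
Bit 10 of A is 1, so AND-ing with the mask clears it to 0.
  0001110110101100
& 1111101111111111
------------------
  0001100110101100

Answer: 0001100110101100 (6572)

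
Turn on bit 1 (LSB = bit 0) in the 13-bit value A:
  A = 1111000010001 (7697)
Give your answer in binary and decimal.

Mask = 1 << 1 = 0000000000010
Bit 1 of A is 0, so OR-ing with the mask flips it to 1.
  1111000010001
| 0000000000010
---------------
  1111000010011

Answer: 1111000010011 (7699)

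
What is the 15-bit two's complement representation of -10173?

1. Binary of +10173:  010011110111101
2. Invert bits:     101100001000010
3. Add 1:           101100001000011

Answer: 101100001000011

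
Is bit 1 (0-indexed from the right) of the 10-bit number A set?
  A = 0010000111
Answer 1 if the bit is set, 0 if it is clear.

Bit 1 is the 2nd from the right.
  0010000111
          ^
That bit is 1.

Answer: 1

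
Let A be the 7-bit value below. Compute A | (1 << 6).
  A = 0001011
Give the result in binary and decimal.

Mask = 1 << 6 = 1000000
Bit 6 of A is 0, so OR-ing with the mask flips it to 1.
  0001011
| 1000000
---------
  1001011

Answer: 1001011 (75)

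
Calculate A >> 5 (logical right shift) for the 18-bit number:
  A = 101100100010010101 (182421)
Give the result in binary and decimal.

Logical shift right by 5: drop the bottom 5 bit(s), prepend 5 zero(s) on the left.
  101100100010010101  ->  keep [1011001000100], discard [10101], prepend 00000
= 000001011001000100

Answer: 000001011001000100 (5700)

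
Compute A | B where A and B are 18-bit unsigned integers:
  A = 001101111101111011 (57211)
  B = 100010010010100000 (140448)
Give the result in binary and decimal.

Apply | to each column (1 where either bit is 1):
  001101111101111011
| 100010010010100000
--------------------
  101111111111111011

Answer: 101111111111111011 (196603)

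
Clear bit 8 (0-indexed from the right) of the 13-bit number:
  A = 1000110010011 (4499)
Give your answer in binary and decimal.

Mask = ~(1 << 8) = 1111011111111
Bit 8 of A is 1, so AND-ing with the mask clears it to 0.
  1000110010011
& 1111011111111
---------------
  1000010010011

Answer: 1000010010011 (4243)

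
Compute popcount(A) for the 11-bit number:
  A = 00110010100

00110010100
1-bits at positions (from bit 0 = LSB): 2, 4, 7, 8
Count = 4

Answer: 4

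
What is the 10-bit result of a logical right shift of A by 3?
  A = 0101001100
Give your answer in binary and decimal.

Logical shift right by 3: drop the bottom 3 bit(s), prepend 3 zero(s) on the left.
  0101001100  ->  keep [0101001], discard [100], prepend 000
= 0000101001

Answer: 0000101001 (41)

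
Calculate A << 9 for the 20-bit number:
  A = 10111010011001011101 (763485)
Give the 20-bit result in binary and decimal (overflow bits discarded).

Shift left by 9: drop the top 9 bit(s), append 9 zero(s) on the right.
  10111010011001011101  ->  discard [101110100], keep [11001011101], append 000000000
= 11001011101000000000

Answer: 11001011101000000000 (834048)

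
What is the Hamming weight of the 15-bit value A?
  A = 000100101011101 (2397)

000100101011101
1-bits at positions (from bit 0 = LSB): 0, 2, 3, 4, 6, 8, 11
Count = 7

Answer: 7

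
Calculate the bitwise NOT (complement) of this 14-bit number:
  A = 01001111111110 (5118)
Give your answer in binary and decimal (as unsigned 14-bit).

Flip each bit (0->1, 1->0):
  01001111111110
  10110000000001

Answer: 10110000000001 (11265)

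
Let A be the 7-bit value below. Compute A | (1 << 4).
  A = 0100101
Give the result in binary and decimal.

Mask = 1 << 4 = 0010000
Bit 4 of A is 0, so OR-ing with the mask flips it to 1.
  0100101
| 0010000
---------
  0110101

Answer: 0110101 (53)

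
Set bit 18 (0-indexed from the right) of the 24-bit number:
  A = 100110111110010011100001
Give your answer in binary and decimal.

Mask = 1 << 18 = 000001000000000000000000
Bit 18 of A is 0, so OR-ing with the mask flips it to 1.
  100110111110010011100001
| 000001000000000000000000
--------------------------
  100111111110010011100001

Answer: 100111111110010011100001 (10478817)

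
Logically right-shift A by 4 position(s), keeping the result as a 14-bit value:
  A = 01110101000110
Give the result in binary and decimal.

Logical shift right by 4: drop the bottom 4 bit(s), prepend 4 zero(s) on the left.
  01110101000110  ->  keep [0111010100], discard [0110], prepend 0000
= 00000111010100

Answer: 00000111010100 (468)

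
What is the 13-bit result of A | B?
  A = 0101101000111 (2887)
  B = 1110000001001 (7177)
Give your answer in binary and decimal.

Apply | to each column (1 where either bit is 1):
  0101101000111
| 1110000001001
---------------
  1111101001111

Answer: 1111101001111 (8015)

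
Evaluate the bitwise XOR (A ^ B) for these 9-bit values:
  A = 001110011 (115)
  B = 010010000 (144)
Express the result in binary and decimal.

Apply ^ to each column (1 where bits differ):
  001110011
^ 010010000
-----------
  011100011

Answer: 011100011 (227)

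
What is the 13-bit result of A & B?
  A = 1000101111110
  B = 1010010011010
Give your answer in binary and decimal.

Apply & to each column (1 only where both bits are 1):
  1000101111110
& 1010010011010
---------------
  1000000011010

Answer: 1000000011010 (4122)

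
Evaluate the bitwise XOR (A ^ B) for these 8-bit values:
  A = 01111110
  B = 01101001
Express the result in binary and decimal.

Apply ^ to each column (1 where bits differ):
  01111110
^ 01101001
----------
  00010111

Answer: 00010111 (23)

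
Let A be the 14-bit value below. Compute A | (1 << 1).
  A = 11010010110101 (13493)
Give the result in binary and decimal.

Mask = 1 << 1 = 00000000000010
Bit 1 of A is 0, so OR-ing with the mask flips it to 1.
  11010010110101
| 00000000000010
----------------
  11010010110111

Answer: 11010010110111 (13495)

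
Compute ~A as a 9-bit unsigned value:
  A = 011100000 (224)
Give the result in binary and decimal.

Flip each bit (0->1, 1->0):
  011100000
  100011111

Answer: 100011111 (287)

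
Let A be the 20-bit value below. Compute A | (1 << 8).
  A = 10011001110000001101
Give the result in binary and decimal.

Mask = 1 << 8 = 00000000000100000000
Bit 8 of A is 0, so OR-ing with the mask flips it to 1.
  10011001110000001101
| 00000000000100000000
----------------------
  10011001110100001101

Answer: 10011001110100001101 (630029)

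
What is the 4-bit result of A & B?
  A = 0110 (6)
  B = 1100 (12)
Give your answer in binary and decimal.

Apply & to each column (1 only where both bits are 1):
  0110
& 1100
------
  0100

Answer: 0100 (4)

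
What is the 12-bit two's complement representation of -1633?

1. Binary of +1633:  011001100001
2. Invert bits:     100110011110
3. Add 1:           100110011111

Answer: 100110011111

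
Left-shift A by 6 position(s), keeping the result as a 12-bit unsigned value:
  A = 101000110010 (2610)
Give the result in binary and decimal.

Shift left by 6: drop the top 6 bit(s), append 6 zero(s) on the right.
  101000110010  ->  discard [101000], keep [110010], append 000000
= 110010000000

Answer: 110010000000 (3200)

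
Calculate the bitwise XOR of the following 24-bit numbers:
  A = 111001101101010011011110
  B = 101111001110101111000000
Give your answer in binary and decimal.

Apply ^ to each column (1 where bits differ):
  111001101101010011011110
^ 101111001110101111000000
--------------------------
  010110100011111100011110

Answer: 010110100011111100011110 (5914398)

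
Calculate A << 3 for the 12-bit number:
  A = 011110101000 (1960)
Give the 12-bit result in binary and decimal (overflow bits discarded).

Shift left by 3: drop the top 3 bit(s), append 3 zero(s) on the right.
  011110101000  ->  discard [011], keep [110101000], append 000
= 110101000000

Answer: 110101000000 (3392)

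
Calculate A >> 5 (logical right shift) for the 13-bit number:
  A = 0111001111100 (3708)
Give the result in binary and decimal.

Logical shift right by 5: drop the bottom 5 bit(s), prepend 5 zero(s) on the left.
  0111001111100  ->  keep [01110011], discard [11100], prepend 00000
= 0000001110011

Answer: 0000001110011 (115)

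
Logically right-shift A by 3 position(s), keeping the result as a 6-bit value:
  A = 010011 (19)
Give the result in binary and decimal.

Logical shift right by 3: drop the bottom 3 bit(s), prepend 3 zero(s) on the left.
  010011  ->  keep [010], discard [011], prepend 000
= 000010

Answer: 000010 (2)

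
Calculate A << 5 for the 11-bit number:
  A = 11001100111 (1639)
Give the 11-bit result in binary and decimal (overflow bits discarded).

Shift left by 5: drop the top 5 bit(s), append 5 zero(s) on the right.
  11001100111  ->  discard [11001], keep [100111], append 00000
= 10011100000

Answer: 10011100000 (1248)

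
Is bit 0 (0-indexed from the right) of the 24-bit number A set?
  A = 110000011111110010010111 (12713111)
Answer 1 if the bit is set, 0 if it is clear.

Bit 0 is the 1st from the right.
  110000011111110010010111
                         ^
That bit is 1.

Answer: 1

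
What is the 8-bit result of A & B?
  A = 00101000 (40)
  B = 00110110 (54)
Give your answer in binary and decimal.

Apply & to each column (1 only where both bits are 1):
  00101000
& 00110110
----------
  00100000

Answer: 00100000 (32)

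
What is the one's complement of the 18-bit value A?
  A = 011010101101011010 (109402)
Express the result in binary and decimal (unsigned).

Flip each bit (0->1, 1->0):
  011010101101011010
  100101010010100101

Answer: 100101010010100101 (152741)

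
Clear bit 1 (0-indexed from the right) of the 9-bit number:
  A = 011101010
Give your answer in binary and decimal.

Mask = ~(1 << 1) = 111111101
Bit 1 of A is 1, so AND-ing with the mask clears it to 0.
  011101010
& 111111101
-----------
  011101000

Answer: 011101000 (232)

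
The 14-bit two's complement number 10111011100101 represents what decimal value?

MSB is 1, so the value is negative. Find the magnitude:
1. Invert bits:  01000100011010
2. Add 1:        01000100011011  = 4379
3. Apply sign:   -4379

Answer: -4379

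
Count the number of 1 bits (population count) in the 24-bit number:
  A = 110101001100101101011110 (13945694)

110101001100101101011110
1-bits at positions (from bit 0 = LSB): 1, 2, 3, 4, 6, 8, 9, 11, 14, 15, 18, 20, 22, 23
Count = 14

Answer: 14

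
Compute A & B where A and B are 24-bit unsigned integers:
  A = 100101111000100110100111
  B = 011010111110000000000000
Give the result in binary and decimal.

Apply & to each column (1 only where both bits are 1):
  100101111000100110100111
& 011010111110000000000000
--------------------------
  000000111000000000000000

Answer: 000000111000000000000000 (229376)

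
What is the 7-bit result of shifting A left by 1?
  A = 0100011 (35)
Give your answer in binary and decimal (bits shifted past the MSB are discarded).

Shift left by 1: drop the top 1 bit(s), append 1 zero(s) on the right.
  0100011  ->  discard [0], keep [100011], append 0
= 1000110

Answer: 1000110 (70)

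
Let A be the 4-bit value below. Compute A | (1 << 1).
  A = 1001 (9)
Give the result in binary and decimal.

Mask = 1 << 1 = 0010
Bit 1 of A is 0, so OR-ing with the mask flips it to 1.
  1001
| 0010
------
  1011

Answer: 1011 (11)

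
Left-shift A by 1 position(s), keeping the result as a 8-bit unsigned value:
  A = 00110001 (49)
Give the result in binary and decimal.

Shift left by 1: drop the top 1 bit(s), append 1 zero(s) on the right.
  00110001  ->  discard [0], keep [0110001], append 0
= 01100010

Answer: 01100010 (98)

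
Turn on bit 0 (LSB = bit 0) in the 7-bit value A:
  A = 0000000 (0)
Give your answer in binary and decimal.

Mask = 1 << 0 = 0000001
Bit 0 of A is 0, so OR-ing with the mask flips it to 1.
  0000000
| 0000001
---------
  0000001

Answer: 0000001 (1)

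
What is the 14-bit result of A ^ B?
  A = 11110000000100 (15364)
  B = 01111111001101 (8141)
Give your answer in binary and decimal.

Apply ^ to each column (1 where bits differ):
  11110000000100
^ 01111111001101
----------------
  10001111001001

Answer: 10001111001001 (9161)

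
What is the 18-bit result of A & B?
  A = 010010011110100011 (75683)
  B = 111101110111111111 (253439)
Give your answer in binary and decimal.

Apply & to each column (1 only where both bits are 1):
  010010011110100011
& 111101110111111111
--------------------
  010000010110100011

Answer: 010000010110100011 (66979)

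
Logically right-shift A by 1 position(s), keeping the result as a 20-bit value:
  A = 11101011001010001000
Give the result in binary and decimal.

Logical shift right by 1: drop the bottom 1 bit(s), prepend 1 zero(s) on the left.
  11101011001010001000  ->  keep [1110101100101000100], discard [0], prepend 0
= 01110101100101000100

Answer: 01110101100101000100 (481604)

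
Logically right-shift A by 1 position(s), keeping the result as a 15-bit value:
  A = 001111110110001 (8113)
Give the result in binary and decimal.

Logical shift right by 1: drop the bottom 1 bit(s), prepend 1 zero(s) on the left.
  001111110110001  ->  keep [00111111011000], discard [1], prepend 0
= 000111111011000

Answer: 000111111011000 (4056)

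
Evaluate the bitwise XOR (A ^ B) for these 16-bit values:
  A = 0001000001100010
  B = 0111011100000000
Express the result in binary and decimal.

Apply ^ to each column (1 where bits differ):
  0001000001100010
^ 0111011100000000
------------------
  0110011101100010

Answer: 0110011101100010 (26466)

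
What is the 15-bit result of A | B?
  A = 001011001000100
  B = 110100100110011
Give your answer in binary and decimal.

Apply | to each column (1 where either bit is 1):
  001011001000100
| 110100100110011
-----------------
  111111101110111

Answer: 111111101110111 (32631)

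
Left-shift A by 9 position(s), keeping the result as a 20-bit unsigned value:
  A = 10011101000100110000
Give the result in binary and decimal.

Shift left by 9: drop the top 9 bit(s), append 9 zero(s) on the right.
  10011101000100110000  ->  discard [100111010], keep [00100110000], append 000000000
= 00100110000000000000

Answer: 00100110000000000000 (155648)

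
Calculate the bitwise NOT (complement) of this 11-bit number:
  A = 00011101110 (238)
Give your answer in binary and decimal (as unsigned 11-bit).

Flip each bit (0->1, 1->0):
  00011101110
  11100010001

Answer: 11100010001 (1809)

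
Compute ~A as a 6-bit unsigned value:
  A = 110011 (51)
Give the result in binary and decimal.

Flip each bit (0->1, 1->0):
  110011
  001100

Answer: 001100 (12)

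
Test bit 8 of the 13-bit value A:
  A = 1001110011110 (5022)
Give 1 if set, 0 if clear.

Bit 8 is the 9th from the right.
  1001110011110
      ^
That bit is 1.

Answer: 1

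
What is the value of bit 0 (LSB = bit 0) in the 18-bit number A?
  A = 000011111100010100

Bit 0 is the 1st from the right.
  000011111100010100
                   ^
That bit is 0.

Answer: 0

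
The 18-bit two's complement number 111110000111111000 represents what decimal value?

MSB is 1, so the value is negative. Find the magnitude:
1. Invert bits:  000001111000000111
2. Add 1:        000001111000001000  = 7688
3. Apply sign:   -7688

Answer: -7688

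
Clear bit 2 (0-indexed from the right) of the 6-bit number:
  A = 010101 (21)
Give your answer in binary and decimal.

Mask = ~(1 << 2) = 111011
Bit 2 of A is 1, so AND-ing with the mask clears it to 0.
  010101
& 111011
--------
  010001

Answer: 010001 (17)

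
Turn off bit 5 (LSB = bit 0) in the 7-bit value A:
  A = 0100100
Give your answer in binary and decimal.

Mask = ~(1 << 5) = 1011111
Bit 5 of A is 1, so AND-ing with the mask clears it to 0.
  0100100
& 1011111
---------
  0000100

Answer: 0000100 (4)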